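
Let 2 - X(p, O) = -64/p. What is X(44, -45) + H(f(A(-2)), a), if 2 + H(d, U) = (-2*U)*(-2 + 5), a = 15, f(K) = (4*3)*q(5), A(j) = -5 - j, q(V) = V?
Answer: -974/11 ≈ -88.545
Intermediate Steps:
X(p, O) = 2 + 64/p (X(p, O) = 2 - (-64)/p = 2 + 64/p)
f(K) = 60 (f(K) = (4*3)*5 = 12*5 = 60)
H(d, U) = -2 - 6*U (H(d, U) = -2 + (-2*U)*(-2 + 5) = -2 - 2*U*3 = -2 - 6*U)
X(44, -45) + H(f(A(-2)), a) = (2 + 64/44) + (-2 - 6*15) = (2 + 64*(1/44)) + (-2 - 90) = (2 + 16/11) - 92 = 38/11 - 92 = -974/11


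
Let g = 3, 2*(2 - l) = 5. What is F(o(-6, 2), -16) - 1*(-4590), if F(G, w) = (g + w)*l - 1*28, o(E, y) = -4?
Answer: 9137/2 ≈ 4568.5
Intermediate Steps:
l = -½ (l = 2 - ½*5 = 2 - 5/2 = -½ ≈ -0.50000)
F(G, w) = -59/2 - w/2 (F(G, w) = (3 + w)*(-½) - 1*28 = (-3/2 - w/2) - 28 = -59/2 - w/2)
F(o(-6, 2), -16) - 1*(-4590) = (-59/2 - ½*(-16)) - 1*(-4590) = (-59/2 + 8) + 4590 = -43/2 + 4590 = 9137/2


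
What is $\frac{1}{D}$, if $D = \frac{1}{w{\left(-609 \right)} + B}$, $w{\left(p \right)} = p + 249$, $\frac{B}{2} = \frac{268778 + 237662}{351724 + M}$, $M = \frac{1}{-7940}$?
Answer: $- \frac{997325614040}{2792688559} \approx -357.12$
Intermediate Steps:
$M = - \frac{1}{7940} \approx -0.00012594$
$B = \frac{8042267200}{2792688559}$ ($B = 2 \frac{268778 + 237662}{351724 - \frac{1}{7940}} = 2 \frac{506440}{\frac{2792688559}{7940}} = 2 \cdot 506440 \cdot \frac{7940}{2792688559} = 2 \cdot \frac{4021133600}{2792688559} = \frac{8042267200}{2792688559} \approx 2.8798$)
$w{\left(p \right)} = 249 + p$
$D = - \frac{2792688559}{997325614040}$ ($D = \frac{1}{\left(249 - 609\right) + \frac{8042267200}{2792688559}} = \frac{1}{-360 + \frac{8042267200}{2792688559}} = \frac{1}{- \frac{997325614040}{2792688559}} = - \frac{2792688559}{997325614040} \approx -0.0028002$)
$\frac{1}{D} = \frac{1}{- \frac{2792688559}{997325614040}} = - \frac{997325614040}{2792688559}$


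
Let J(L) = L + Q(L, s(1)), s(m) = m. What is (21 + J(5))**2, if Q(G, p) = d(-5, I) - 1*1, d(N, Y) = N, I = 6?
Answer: 400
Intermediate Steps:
Q(G, p) = -6 (Q(G, p) = -5 - 1*1 = -5 - 1 = -6)
J(L) = -6 + L (J(L) = L - 6 = -6 + L)
(21 + J(5))**2 = (21 + (-6 + 5))**2 = (21 - 1)**2 = 20**2 = 400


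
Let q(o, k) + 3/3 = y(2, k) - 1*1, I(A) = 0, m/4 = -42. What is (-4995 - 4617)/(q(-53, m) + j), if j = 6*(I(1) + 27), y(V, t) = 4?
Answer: -2403/41 ≈ -58.610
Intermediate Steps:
m = -168 (m = 4*(-42) = -168)
j = 162 (j = 6*(0 + 27) = 6*27 = 162)
q(o, k) = 2 (q(o, k) = -1 + (4 - 1*1) = -1 + (4 - 1) = -1 + 3 = 2)
(-4995 - 4617)/(q(-53, m) + j) = (-4995 - 4617)/(2 + 162) = -9612/164 = -9612*1/164 = -2403/41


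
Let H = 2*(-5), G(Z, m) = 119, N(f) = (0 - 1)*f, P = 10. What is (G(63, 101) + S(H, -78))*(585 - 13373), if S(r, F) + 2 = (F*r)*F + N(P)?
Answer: 776653604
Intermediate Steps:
N(f) = -f
H = -10
S(r, F) = -12 + r*F**2 (S(r, F) = -2 + ((F*r)*F - 1*10) = -2 + (r*F**2 - 10) = -2 + (-10 + r*F**2) = -12 + r*F**2)
(G(63, 101) + S(H, -78))*(585 - 13373) = (119 + (-12 - 10*(-78)**2))*(585 - 13373) = (119 + (-12 - 10*6084))*(-12788) = (119 + (-12 - 60840))*(-12788) = (119 - 60852)*(-12788) = -60733*(-12788) = 776653604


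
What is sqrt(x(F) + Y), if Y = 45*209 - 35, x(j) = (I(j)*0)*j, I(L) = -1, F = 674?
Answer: sqrt(9370) ≈ 96.799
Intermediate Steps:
x(j) = 0 (x(j) = (-1*0)*j = 0*j = 0)
Y = 9370 (Y = 9405 - 35 = 9370)
sqrt(x(F) + Y) = sqrt(0 + 9370) = sqrt(9370)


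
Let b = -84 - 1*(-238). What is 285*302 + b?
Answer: 86224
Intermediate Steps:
b = 154 (b = -84 + 238 = 154)
285*302 + b = 285*302 + 154 = 86070 + 154 = 86224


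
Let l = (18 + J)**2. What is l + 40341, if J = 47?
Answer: 44566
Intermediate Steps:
l = 4225 (l = (18 + 47)**2 = 65**2 = 4225)
l + 40341 = 4225 + 40341 = 44566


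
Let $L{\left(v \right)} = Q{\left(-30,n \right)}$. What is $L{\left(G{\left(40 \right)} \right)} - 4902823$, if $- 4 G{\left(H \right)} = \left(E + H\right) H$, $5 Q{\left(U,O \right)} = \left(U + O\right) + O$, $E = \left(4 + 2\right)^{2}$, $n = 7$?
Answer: $- \frac{24514131}{5} \approx -4.9028 \cdot 10^{6}$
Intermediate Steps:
$E = 36$ ($E = 6^{2} = 36$)
$Q{\left(U,O \right)} = \frac{U}{5} + \frac{2 O}{5}$ ($Q{\left(U,O \right)} = \frac{\left(U + O\right) + O}{5} = \frac{\left(O + U\right) + O}{5} = \frac{U + 2 O}{5} = \frac{U}{5} + \frac{2 O}{5}$)
$G{\left(H \right)} = - \frac{H \left(36 + H\right)}{4}$ ($G{\left(H \right)} = - \frac{\left(36 + H\right) H}{4} = - \frac{H \left(36 + H\right)}{4}$)
$L{\left(v \right)} = - \frac{16}{5}$ ($L{\left(v \right)} = \frac{1}{5} \left(-30\right) + \frac{2}{5} \cdot 7 = -6 + \frac{14}{5} = - \frac{16}{5}$)
$L{\left(G{\left(40 \right)} \right)} - 4902823 = - \frac{16}{5} - 4902823 = - \frac{24514131}{5}$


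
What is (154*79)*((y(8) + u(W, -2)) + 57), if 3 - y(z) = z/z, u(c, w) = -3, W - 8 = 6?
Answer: 681296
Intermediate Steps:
W = 14 (W = 8 + 6 = 14)
y(z) = 2 (y(z) = 3 - z/z = 3 - 1*1 = 3 - 1 = 2)
(154*79)*((y(8) + u(W, -2)) + 57) = (154*79)*((2 - 3) + 57) = 12166*(-1 + 57) = 12166*56 = 681296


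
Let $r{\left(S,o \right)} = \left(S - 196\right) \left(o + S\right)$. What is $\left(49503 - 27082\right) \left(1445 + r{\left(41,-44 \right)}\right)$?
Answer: $42824110$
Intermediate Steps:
$r{\left(S,o \right)} = \left(-196 + S\right) \left(S + o\right)$
$\left(49503 - 27082\right) \left(1445 + r{\left(41,-44 \right)}\right) = \left(49503 - 27082\right) \left(1445 + \left(41^{2} - 8036 - -8624 + 41 \left(-44\right)\right)\right) = 22421 \left(1445 + \left(1681 - 8036 + 8624 - 1804\right)\right) = 22421 \left(1445 + 465\right) = 22421 \cdot 1910 = 42824110$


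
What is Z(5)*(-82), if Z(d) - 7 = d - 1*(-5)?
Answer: -1394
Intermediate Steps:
Z(d) = 12 + d (Z(d) = 7 + (d - 1*(-5)) = 7 + (d + 5) = 7 + (5 + d) = 12 + d)
Z(5)*(-82) = (12 + 5)*(-82) = 17*(-82) = -1394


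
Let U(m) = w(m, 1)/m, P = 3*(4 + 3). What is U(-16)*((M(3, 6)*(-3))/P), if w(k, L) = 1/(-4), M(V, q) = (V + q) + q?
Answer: -15/448 ≈ -0.033482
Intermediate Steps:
M(V, q) = V + 2*q
w(k, L) = -1/4 (w(k, L) = 1*(-1/4) = -1/4)
P = 21 (P = 3*7 = 21)
U(m) = -1/(4*m)
U(-16)*((M(3, 6)*(-3))/P) = (-1/4/(-16))*(((3 + 2*6)*(-3))/21) = (-1/4*(-1/16))*(((3 + 12)*(-3))*(1/21)) = ((15*(-3))*(1/21))/64 = (-45*1/21)/64 = (1/64)*(-15/7) = -15/448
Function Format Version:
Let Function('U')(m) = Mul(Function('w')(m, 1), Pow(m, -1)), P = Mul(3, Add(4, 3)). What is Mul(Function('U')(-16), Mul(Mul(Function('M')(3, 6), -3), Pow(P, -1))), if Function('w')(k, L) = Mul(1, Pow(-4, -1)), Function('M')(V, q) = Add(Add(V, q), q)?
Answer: Rational(-15, 448) ≈ -0.033482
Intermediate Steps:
Function('M')(V, q) = Add(V, Mul(2, q))
Function('w')(k, L) = Rational(-1, 4) (Function('w')(k, L) = Mul(1, Rational(-1, 4)) = Rational(-1, 4))
P = 21 (P = Mul(3, 7) = 21)
Function('U')(m) = Mul(Rational(-1, 4), Pow(m, -1))
Mul(Function('U')(-16), Mul(Mul(Function('M')(3, 6), -3), Pow(P, -1))) = Mul(Mul(Rational(-1, 4), Pow(-16, -1)), Mul(Mul(Add(3, Mul(2, 6)), -3), Pow(21, -1))) = Mul(Mul(Rational(-1, 4), Rational(-1, 16)), Mul(Mul(Add(3, 12), -3), Rational(1, 21))) = Mul(Rational(1, 64), Mul(Mul(15, -3), Rational(1, 21))) = Mul(Rational(1, 64), Mul(-45, Rational(1, 21))) = Mul(Rational(1, 64), Rational(-15, 7)) = Rational(-15, 448)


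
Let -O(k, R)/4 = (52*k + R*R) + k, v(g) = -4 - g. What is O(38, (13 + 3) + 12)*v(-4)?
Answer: 0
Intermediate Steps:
O(k, R) = -212*k - 4*R**2 (O(k, R) = -4*((52*k + R*R) + k) = -4*((52*k + R**2) + k) = -4*((R**2 + 52*k) + k) = -4*(R**2 + 53*k) = -212*k - 4*R**2)
O(38, (13 + 3) + 12)*v(-4) = (-212*38 - 4*((13 + 3) + 12)**2)*(-4 - 1*(-4)) = (-8056 - 4*(16 + 12)**2)*(-4 + 4) = (-8056 - 4*28**2)*0 = (-8056 - 4*784)*0 = (-8056 - 3136)*0 = -11192*0 = 0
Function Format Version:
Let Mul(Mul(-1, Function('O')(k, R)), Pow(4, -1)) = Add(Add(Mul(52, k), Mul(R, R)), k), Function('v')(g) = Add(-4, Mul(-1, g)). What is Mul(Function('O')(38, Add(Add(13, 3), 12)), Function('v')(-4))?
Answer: 0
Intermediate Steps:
Function('O')(k, R) = Add(Mul(-212, k), Mul(-4, Pow(R, 2))) (Function('O')(k, R) = Mul(-4, Add(Add(Mul(52, k), Mul(R, R)), k)) = Mul(-4, Add(Add(Mul(52, k), Pow(R, 2)), k)) = Mul(-4, Add(Add(Pow(R, 2), Mul(52, k)), k)) = Mul(-4, Add(Pow(R, 2), Mul(53, k))) = Add(Mul(-212, k), Mul(-4, Pow(R, 2))))
Mul(Function('O')(38, Add(Add(13, 3), 12)), Function('v')(-4)) = Mul(Add(Mul(-212, 38), Mul(-4, Pow(Add(Add(13, 3), 12), 2))), Add(-4, Mul(-1, -4))) = Mul(Add(-8056, Mul(-4, Pow(Add(16, 12), 2))), Add(-4, 4)) = Mul(Add(-8056, Mul(-4, Pow(28, 2))), 0) = Mul(Add(-8056, Mul(-4, 784)), 0) = Mul(Add(-8056, -3136), 0) = Mul(-11192, 0) = 0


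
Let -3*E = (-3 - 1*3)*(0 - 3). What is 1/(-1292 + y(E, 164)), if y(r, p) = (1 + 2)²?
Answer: -1/1283 ≈ -0.00077942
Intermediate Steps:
E = -6 (E = -(-3 - 1*3)*(0 - 3)/3 = -(-3 - 3)*(-3)/3 = -(-2)*(-3) = -⅓*18 = -6)
y(r, p) = 9 (y(r, p) = 3² = 9)
1/(-1292 + y(E, 164)) = 1/(-1292 + 9) = 1/(-1283) = -1/1283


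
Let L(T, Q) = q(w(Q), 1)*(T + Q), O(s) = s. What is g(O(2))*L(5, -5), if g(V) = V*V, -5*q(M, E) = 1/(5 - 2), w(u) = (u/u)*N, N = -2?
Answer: 0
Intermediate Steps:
w(u) = -2 (w(u) = (u/u)*(-2) = 1*(-2) = -2)
q(M, E) = -1/15 (q(M, E) = -1/(5*(5 - 2)) = -⅕/3 = -⅕*⅓ = -1/15)
g(V) = V²
L(T, Q) = -Q/15 - T/15 (L(T, Q) = -(T + Q)/15 = -(Q + T)/15 = -Q/15 - T/15)
g(O(2))*L(5, -5) = 2²*(-1/15*(-5) - 1/15*5) = 4*(⅓ - ⅓) = 4*0 = 0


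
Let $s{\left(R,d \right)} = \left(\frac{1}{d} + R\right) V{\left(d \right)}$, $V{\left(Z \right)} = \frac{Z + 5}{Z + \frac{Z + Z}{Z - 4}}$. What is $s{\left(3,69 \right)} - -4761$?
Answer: $\frac{1519697587}{318987} \approx 4764.1$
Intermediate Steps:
$V{\left(Z \right)} = \frac{5 + Z}{Z + \frac{2 Z}{-4 + Z}}$
$s{\left(R,d \right)} = \frac{\left(R + \frac{1}{d}\right) \left(-20 + d + d^{2}\right)}{d \left(-2 + d\right)}$ ($s{\left(R,d \right)} = \left(\frac{1}{d} + R\right) \frac{-20 + d + d^{2}}{d \left(-2 + d\right)} = \left(R + \frac{1}{d}\right) \frac{-20 + d + d^{2}}{d \left(-2 + d\right)} = \frac{\left(R + \frac{1}{d}\right) \left(-20 + d + d^{2}\right)}{d \left(-2 + d\right)}$)
$s{\left(3,69 \right)} - -4761 = \frac{\left(1 + 3 \cdot 69\right) \left(-20 + 69 + 69^{2}\right)}{4761 \left(-2 + 69\right)} - -4761 = \frac{\left(1 + 207\right) \left(-20 + 69 + 4761\right)}{4761 \cdot 67} + 4761 = \frac{1}{4761} \cdot \frac{1}{67} \cdot 208 \cdot 4810 + 4761 = \frac{1000480}{318987} + 4761 = \frac{1519697587}{318987}$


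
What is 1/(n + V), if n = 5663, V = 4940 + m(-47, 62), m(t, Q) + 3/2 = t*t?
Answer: 2/25621 ≈ 7.8061e-5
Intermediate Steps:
m(t, Q) = -3/2 + t² (m(t, Q) = -3/2 + t*t = -3/2 + t²)
V = 14295/2 (V = 4940 + (-3/2 + (-47)²) = 4940 + (-3/2 + 2209) = 4940 + 4415/2 = 14295/2 ≈ 7147.5)
1/(n + V) = 1/(5663 + 14295/2) = 1/(25621/2) = 2/25621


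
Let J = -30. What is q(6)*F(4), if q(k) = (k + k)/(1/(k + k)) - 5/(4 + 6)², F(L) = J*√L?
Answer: -8637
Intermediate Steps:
F(L) = -30*√L
q(k) = -1/20 + 4*k² (q(k) = (2*k)/(1/(2*k)) - 5/(10²) = (2*k)/((1/(2*k))) - 5/100 = (2*k)*(2*k) - 5*1/100 = 4*k² - 1/20 = -1/20 + 4*k²)
q(6)*F(4) = (-1/20 + 4*6²)*(-30*√4) = (-1/20 + 4*36)*(-30*2) = (-1/20 + 144)*(-60) = (2879/20)*(-60) = -8637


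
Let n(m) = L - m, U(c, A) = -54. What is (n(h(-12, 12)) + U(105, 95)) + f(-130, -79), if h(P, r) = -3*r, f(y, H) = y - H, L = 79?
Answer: 10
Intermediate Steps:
n(m) = 79 - m
(n(h(-12, 12)) + U(105, 95)) + f(-130, -79) = ((79 - (-3)*12) - 54) + (-130 - 1*(-79)) = ((79 - 1*(-36)) - 54) + (-130 + 79) = ((79 + 36) - 54) - 51 = (115 - 54) - 51 = 61 - 51 = 10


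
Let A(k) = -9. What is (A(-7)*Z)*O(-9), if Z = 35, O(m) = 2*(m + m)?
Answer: 11340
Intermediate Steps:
O(m) = 4*m (O(m) = 2*(2*m) = 4*m)
(A(-7)*Z)*O(-9) = (-9*35)*(4*(-9)) = -315*(-36) = 11340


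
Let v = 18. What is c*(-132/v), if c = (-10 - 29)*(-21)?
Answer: -6006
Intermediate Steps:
c = 819 (c = -39*(-21) = 819)
c*(-132/v) = 819*(-132/18) = 819*(-132*1/18) = 819*(-22/3) = -6006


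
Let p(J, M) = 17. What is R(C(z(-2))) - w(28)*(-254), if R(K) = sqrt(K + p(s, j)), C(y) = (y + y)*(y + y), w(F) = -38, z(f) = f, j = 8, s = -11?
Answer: -9652 + sqrt(33) ≈ -9646.3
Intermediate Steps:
C(y) = 4*y**2 (C(y) = (2*y)*(2*y) = 4*y**2)
R(K) = sqrt(17 + K) (R(K) = sqrt(K + 17) = sqrt(17 + K))
R(C(z(-2))) - w(28)*(-254) = sqrt(17 + 4*(-2)**2) - (-38)*(-254) = sqrt(17 + 4*4) - 1*9652 = sqrt(17 + 16) - 9652 = sqrt(33) - 9652 = -9652 + sqrt(33)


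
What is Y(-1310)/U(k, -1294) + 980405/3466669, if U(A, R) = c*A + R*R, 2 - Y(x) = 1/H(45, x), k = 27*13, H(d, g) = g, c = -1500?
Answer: 1474338360384249/5213163530191040 ≈ 0.28281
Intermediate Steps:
k = 351
Y(x) = 2 - 1/x
U(A, R) = R**2 - 1500*A (U(A, R) = -1500*A + R*R = -1500*A + R**2 = R**2 - 1500*A)
Y(-1310)/U(k, -1294) + 980405/3466669 = (2 - 1/(-1310))/((-1294)**2 - 1500*351) + 980405/3466669 = (2 - 1*(-1/1310))/(1674436 - 526500) + 980405*(1/3466669) = (2 + 1/1310)/1147936 + 980405/3466669 = (2621/1310)*(1/1147936) + 980405/3466669 = 2621/1503796160 + 980405/3466669 = 1474338360384249/5213163530191040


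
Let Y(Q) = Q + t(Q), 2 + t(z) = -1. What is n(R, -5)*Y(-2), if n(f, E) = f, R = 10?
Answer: -50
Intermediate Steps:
t(z) = -3 (t(z) = -2 - 1 = -3)
Y(Q) = -3 + Q (Y(Q) = Q - 3 = -3 + Q)
n(R, -5)*Y(-2) = 10*(-3 - 2) = 10*(-5) = -50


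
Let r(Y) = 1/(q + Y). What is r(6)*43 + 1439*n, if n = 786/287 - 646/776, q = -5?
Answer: 310240521/111356 ≈ 2786.0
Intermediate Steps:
r(Y) = 1/(-5 + Y)
n = 212267/111356 (n = 786*(1/287) - 646*1/776 = 786/287 - 323/388 = 212267/111356 ≈ 1.9062)
r(6)*43 + 1439*n = 43/(-5 + 6) + 1439*(212267/111356) = 43/1 + 305452213/111356 = 1*43 + 305452213/111356 = 43 + 305452213/111356 = 310240521/111356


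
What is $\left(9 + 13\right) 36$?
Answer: $792$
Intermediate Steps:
$\left(9 + 13\right) 36 = 22 \cdot 36 = 792$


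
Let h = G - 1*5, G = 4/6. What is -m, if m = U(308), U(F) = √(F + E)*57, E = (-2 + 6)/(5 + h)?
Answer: -57*√314 ≈ -1010.0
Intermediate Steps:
G = ⅔ (G = 4*(⅙) = ⅔ ≈ 0.66667)
h = -13/3 (h = ⅔ - 1*5 = ⅔ - 5 = -13/3 ≈ -4.3333)
E = 6 (E = (-2 + 6)/(5 - 13/3) = 4/(⅔) = 4*(3/2) = 6)
U(F) = 57*√(6 + F) (U(F) = √(F + 6)*57 = √(6 + F)*57 = 57*√(6 + F))
m = 57*√314 (m = 57*√(6 + 308) = 57*√314 ≈ 1010.0)
-m = -57*√314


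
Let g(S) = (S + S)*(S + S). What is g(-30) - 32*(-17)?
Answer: 4144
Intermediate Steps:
g(S) = 4*S² (g(S) = (2*S)*(2*S) = 4*S²)
g(-30) - 32*(-17) = 4*(-30)² - 32*(-17) = 4*900 - 1*(-544) = 3600 + 544 = 4144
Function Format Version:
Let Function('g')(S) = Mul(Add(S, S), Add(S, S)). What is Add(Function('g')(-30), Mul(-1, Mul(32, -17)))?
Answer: 4144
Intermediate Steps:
Function('g')(S) = Mul(4, Pow(S, 2)) (Function('g')(S) = Mul(Mul(2, S), Mul(2, S)) = Mul(4, Pow(S, 2)))
Add(Function('g')(-30), Mul(-1, Mul(32, -17))) = Add(Mul(4, Pow(-30, 2)), Mul(-1, Mul(32, -17))) = Add(Mul(4, 900), Mul(-1, -544)) = Add(3600, 544) = 4144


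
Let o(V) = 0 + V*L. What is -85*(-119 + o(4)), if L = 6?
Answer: 8075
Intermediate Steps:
o(V) = 6*V (o(V) = 0 + V*6 = 0 + 6*V = 6*V)
-85*(-119 + o(4)) = -85*(-119 + 6*4) = -85*(-119 + 24) = -85*(-95) = 8075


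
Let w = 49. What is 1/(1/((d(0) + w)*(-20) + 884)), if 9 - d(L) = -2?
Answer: -316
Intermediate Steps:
d(L) = 11 (d(L) = 9 - 1*(-2) = 9 + 2 = 11)
1/(1/((d(0) + w)*(-20) + 884)) = 1/(1/((11 + 49)*(-20) + 884)) = 1/(1/(60*(-20) + 884)) = 1/(1/(-1200 + 884)) = 1/(1/(-316)) = 1/(-1/316) = -316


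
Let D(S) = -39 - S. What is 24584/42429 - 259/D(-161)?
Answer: -7989863/5176338 ≈ -1.5435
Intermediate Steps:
24584/42429 - 259/D(-161) = 24584/42429 - 259/(-39 - 1*(-161)) = 24584*(1/42429) - 259/(-39 + 161) = 24584/42429 - 259/122 = -7989863/5176338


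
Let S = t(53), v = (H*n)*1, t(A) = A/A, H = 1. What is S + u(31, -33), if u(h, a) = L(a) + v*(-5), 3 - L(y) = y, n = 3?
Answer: 22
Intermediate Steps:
L(y) = 3 - y
t(A) = 1
v = 3 (v = (1*3)*1 = 3*1 = 3)
u(h, a) = -12 - a (u(h, a) = (3 - a) + 3*(-5) = (3 - a) - 15 = -12 - a)
S = 1
S + u(31, -33) = 1 + (-12 - 1*(-33)) = 1 + (-12 + 33) = 1 + 21 = 22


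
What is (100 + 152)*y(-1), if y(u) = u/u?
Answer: 252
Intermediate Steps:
y(u) = 1
(100 + 152)*y(-1) = (100 + 152)*1 = 252*1 = 252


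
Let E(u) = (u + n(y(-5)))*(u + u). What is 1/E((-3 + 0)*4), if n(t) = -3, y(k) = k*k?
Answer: 1/360 ≈ 0.0027778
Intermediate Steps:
y(k) = k**2
E(u) = 2*u*(-3 + u) (E(u) = (u - 3)*(u + u) = (-3 + u)*(2*u) = 2*u*(-3 + u))
1/E((-3 + 0)*4) = 1/(2*((-3 + 0)*4)*(-3 + (-3 + 0)*4)) = 1/(2*(-3*4)*(-3 - 3*4)) = 1/(2*(-12)*(-3 - 12)) = 1/(2*(-12)*(-15)) = 1/360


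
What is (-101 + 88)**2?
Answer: 169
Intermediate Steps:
(-101 + 88)**2 = (-13)**2 = 169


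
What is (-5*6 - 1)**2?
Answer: 961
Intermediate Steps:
(-5*6 - 1)**2 = (-30 - 1)**2 = (-31)**2 = 961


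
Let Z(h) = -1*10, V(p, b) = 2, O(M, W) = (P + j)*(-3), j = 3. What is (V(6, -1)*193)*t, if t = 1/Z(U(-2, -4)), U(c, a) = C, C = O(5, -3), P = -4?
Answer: -193/5 ≈ -38.600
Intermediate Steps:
O(M, W) = 3 (O(M, W) = (-4 + 3)*(-3) = -1*(-3) = 3)
C = 3
U(c, a) = 3
Z(h) = -10
t = -1/10 (t = 1/(-10) = -1/10 ≈ -0.10000)
(V(6, -1)*193)*t = (2*193)*(-1/10) = 386*(-1/10) = -193/5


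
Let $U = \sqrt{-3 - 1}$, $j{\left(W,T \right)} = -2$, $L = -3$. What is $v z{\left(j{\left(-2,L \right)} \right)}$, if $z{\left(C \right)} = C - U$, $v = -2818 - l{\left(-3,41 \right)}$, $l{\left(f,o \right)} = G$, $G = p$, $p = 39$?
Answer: $5714 + 5714 i \approx 5714.0 + 5714.0 i$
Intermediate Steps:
$G = 39$
$l{\left(f,o \right)} = 39$
$U = 2 i$ ($U = \sqrt{-4} = 2 i \approx 2.0 i$)
$v = -2857$ ($v = -2818 - 39 = -2857$)
$z{\left(C \right)} = C - 2 i$
$v z{\left(j{\left(-2,L \right)} \right)} = - 2857 \left(-2 - 2 i\right) = 5714 + 5714 i$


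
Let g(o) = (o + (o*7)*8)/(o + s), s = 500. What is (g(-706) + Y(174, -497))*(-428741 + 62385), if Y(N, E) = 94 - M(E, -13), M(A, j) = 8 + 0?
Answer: -10616630524/103 ≈ -1.0307e+8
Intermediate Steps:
M(A, j) = 8
g(o) = 57*o/(500 + o) (g(o) = (o + (o*7)*8)/(o + 500) = (o + (7*o)*8)/(500 + o) = (o + 56*o)/(500 + o) = (57*o)/(500 + o) = 57*o/(500 + o))
Y(N, E) = 86 (Y(N, E) = 94 - 1*8 = 94 - 8 = 86)
(g(-706) + Y(174, -497))*(-428741 + 62385) = (57*(-706)/(500 - 706) + 86)*(-428741 + 62385) = (57*(-706)/(-206) + 86)*(-366356) = (57*(-706)*(-1/206) + 86)*(-366356) = (20121/103 + 86)*(-366356) = (28979/103)*(-366356) = -10616630524/103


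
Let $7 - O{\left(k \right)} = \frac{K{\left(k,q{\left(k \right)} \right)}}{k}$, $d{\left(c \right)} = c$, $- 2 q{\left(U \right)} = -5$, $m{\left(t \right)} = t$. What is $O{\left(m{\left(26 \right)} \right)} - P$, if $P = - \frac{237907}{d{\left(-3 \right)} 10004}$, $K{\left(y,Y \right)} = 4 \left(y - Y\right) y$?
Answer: $- \frac{2848951}{30012} \approx -94.927$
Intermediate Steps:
$q{\left(U \right)} = \frac{5}{2}$ ($q{\left(U \right)} = \left(- \frac{1}{2}\right) \left(-5\right) = \frac{5}{2}$)
$K{\left(y,Y \right)} = y \left(- 4 Y + 4 y\right)$ ($K{\left(y,Y \right)} = \left(- 4 Y + 4 y\right) y = y \left(- 4 Y + 4 y\right)$)
$O{\left(k \right)} = 17 - 4 k$ ($O{\left(k \right)} = 7 - \frac{4 k \left(k - \frac{5}{2}\right)}{k} = 7 - \frac{4 k \left(- \frac{5}{2} + k\right)}{k} = 7 - \left(-10 + 4 k\right) = 17 - 4 k$)
$P = \frac{237907}{30012}$ ($P = - \frac{237907}{\left(-3\right) 10004} = - \frac{237907}{-30012} = \left(-237907\right) \left(- \frac{1}{30012}\right) = \frac{237907}{30012} \approx 7.9271$)
$O{\left(m{\left(26 \right)} \right)} - P = \left(17 - 104\right) - \frac{237907}{30012} = -87 - \frac{237907}{30012} = - \frac{2848951}{30012}$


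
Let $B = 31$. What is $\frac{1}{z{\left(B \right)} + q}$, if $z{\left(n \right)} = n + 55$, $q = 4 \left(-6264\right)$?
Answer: $- \frac{1}{24970} \approx -4.0048 \cdot 10^{-5}$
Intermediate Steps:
$q = -25056$
$z{\left(n \right)} = 55 + n$
$\frac{1}{z{\left(B \right)} + q} = \frac{1}{\left(55 + 31\right) - 25056} = \frac{1}{86 - 25056} = \frac{1}{-24970} = - \frac{1}{24970}$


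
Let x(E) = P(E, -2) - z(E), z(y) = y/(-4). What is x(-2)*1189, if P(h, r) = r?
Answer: -5945/2 ≈ -2972.5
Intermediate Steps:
z(y) = -y/4 (z(y) = y*(-¼) = -y/4)
x(E) = -2 + E/4 (x(E) = -2 - (-1)*E/4 = -2 + E/4)
x(-2)*1189 = (-2 + (¼)*(-2))*1189 = (-2 - ½)*1189 = -5/2*1189 = -5945/2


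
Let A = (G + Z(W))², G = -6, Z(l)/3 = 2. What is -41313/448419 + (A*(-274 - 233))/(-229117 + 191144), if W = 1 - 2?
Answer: -13771/149473 ≈ -0.092130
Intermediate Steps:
W = -1
Z(l) = 6 (Z(l) = 3*2 = 6)
A = 0 (A = (-6 + 6)² = 0² = 0)
-41313/448419 + (A*(-274 - 233))/(-229117 + 191144) = -41313/448419 + (0*(-274 - 233))/(-229117 + 191144) = -41313*1/448419 + (0*(-507))/(-37973) = -13771/149473 + 0*(-1/37973) = -13771/149473 + 0 = -13771/149473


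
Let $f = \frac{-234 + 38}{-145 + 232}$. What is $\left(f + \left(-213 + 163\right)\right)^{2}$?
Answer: $\frac{20666116}{7569} \approx 2730.4$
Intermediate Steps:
$f = - \frac{196}{87} \approx -2.2529$
$\left(f + \left(-213 + 163\right)\right)^{2} = \left(- \frac{196}{87} + \left(-213 + 163\right)\right)^{2} = \left(- \frac{196}{87} - 50\right)^{2} = \left(- \frac{4546}{87}\right)^{2} = \frac{20666116}{7569}$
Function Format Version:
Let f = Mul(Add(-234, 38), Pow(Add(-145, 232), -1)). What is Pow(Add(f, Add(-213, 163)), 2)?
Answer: Rational(20666116, 7569) ≈ 2730.4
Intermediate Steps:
f = Rational(-196, 87) (f = Mul(-196, Pow(87, -1)) = Mul(-196, Rational(1, 87)) = Rational(-196, 87) ≈ -2.2529)
Pow(Add(f, Add(-213, 163)), 2) = Pow(Add(Rational(-196, 87), Add(-213, 163)), 2) = Pow(Add(Rational(-196, 87), -50), 2) = Pow(Rational(-4546, 87), 2) = Rational(20666116, 7569)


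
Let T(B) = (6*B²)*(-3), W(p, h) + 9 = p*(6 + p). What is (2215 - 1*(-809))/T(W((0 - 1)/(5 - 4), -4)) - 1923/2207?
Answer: -26703/15449 ≈ -1.7285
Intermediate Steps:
W(p, h) = -9 + p*(6 + p)
T(B) = -18*B²
(2215 - 1*(-809))/T(W((0 - 1)/(5 - 4), -4)) - 1923/2207 = (2215 - 1*(-809))/((-18*(-9 + ((0 - 1)/(5 - 4))² + 6*((0 - 1)/(5 - 4)))²)) - 1923/2207 = (2215 + 809)/((-18*(-9 + (-1/1)² + 6*(-1/1))²)) - 1923*1/2207 = 3024/((-18*(-9 + (-1*1)² + 6*(-1*1))²)) - 1923/2207 = 3024/((-18*(-9 + (-1)² + 6*(-1))²)) - 1923/2207 = 3024/((-18*(-9 + 1 - 6)²)) - 1923/2207 = 3024/((-18*(-14)²)) - 1923/2207 = 3024/((-18*196)) - 1923/2207 = 3024/(-3528) - 1923/2207 = 3024*(-1/3528) - 1923/2207 = -6/7 - 1923/2207 = -26703/15449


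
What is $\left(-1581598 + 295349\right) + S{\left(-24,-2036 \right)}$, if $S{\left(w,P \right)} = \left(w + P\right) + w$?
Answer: $-1288333$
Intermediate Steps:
$S{\left(w,P \right)} = P + 2 w$ ($S{\left(w,P \right)} = \left(P + w\right) + w = P + 2 w$)
$\left(-1581598 + 295349\right) + S{\left(-24,-2036 \right)} = \left(-1581598 + 295349\right) + \left(-2036 + 2 \left(-24\right)\right) = -1286249 - 2084 = -1288333$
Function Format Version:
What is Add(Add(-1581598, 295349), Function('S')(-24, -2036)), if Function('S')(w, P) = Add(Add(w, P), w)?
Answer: -1288333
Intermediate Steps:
Function('S')(w, P) = Add(P, Mul(2, w)) (Function('S')(w, P) = Add(Add(P, w), w) = Add(P, Mul(2, w)))
Add(Add(-1581598, 295349), Function('S')(-24, -2036)) = Add(Add(-1581598, 295349), Add(-2036, Mul(2, -24))) = Add(-1286249, Add(-2036, -48)) = Add(-1286249, -2084) = -1288333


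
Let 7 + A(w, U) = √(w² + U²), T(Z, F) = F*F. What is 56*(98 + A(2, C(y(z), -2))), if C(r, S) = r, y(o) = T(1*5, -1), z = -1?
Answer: 5096 + 56*√5 ≈ 5221.2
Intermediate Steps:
T(Z, F) = F²
y(o) = 1 (y(o) = (-1)² = 1)
A(w, U) = -7 + √(U² + w²) (A(w, U) = -7 + √(w² + U²) = -7 + √(U² + w²))
56*(98 + A(2, C(y(z), -2))) = 56*(98 + (-7 + √(1² + 2²))) = 56*(98 + (-7 + √(1 + 4))) = 56*(98 + (-7 + √5)) = 56*(91 + √5) = 5096 + 56*√5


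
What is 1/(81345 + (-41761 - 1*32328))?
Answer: 1/7256 ≈ 0.00013782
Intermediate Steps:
1/(81345 + (-41761 - 1*32328)) = 1/(81345 + (-41761 - 32328)) = 1/(81345 - 74089) = 1/7256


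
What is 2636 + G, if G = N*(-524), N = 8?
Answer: -1556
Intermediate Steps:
G = -4192 (G = 8*(-524) = -4192)
2636 + G = 2636 - 4192 = -1556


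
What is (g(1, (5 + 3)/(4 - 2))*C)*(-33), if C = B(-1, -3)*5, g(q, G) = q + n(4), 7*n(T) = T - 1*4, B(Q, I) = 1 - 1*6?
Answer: 825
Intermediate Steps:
B(Q, I) = -5 (B(Q, I) = 1 - 6 = -5)
n(T) = -4/7 + T/7 (n(T) = (T - 1*4)/7 = (T - 4)/7 = (-4 + T)/7 = -4/7 + T/7)
g(q, G) = q (g(q, G) = q + (-4/7 + (⅐)*4) = q + (-4/7 + 4/7) = q + 0 = q)
C = -25 (C = -5*5 = -25)
(g(1, (5 + 3)/(4 - 2))*C)*(-33) = (1*(-25))*(-33) = -25*(-33) = 825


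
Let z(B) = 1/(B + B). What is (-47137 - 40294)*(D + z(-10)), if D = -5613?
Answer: 9815091491/20 ≈ 4.9075e+8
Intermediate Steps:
z(B) = 1/(2*B)
(-47137 - 40294)*(D + z(-10)) = (-47137 - 40294)*(-5613 + (½)/(-10)) = -87431*(-5613 + (½)*(-⅒)) = -87431*(-5613 - 1/20) = -87431*(-112261/20) = 9815091491/20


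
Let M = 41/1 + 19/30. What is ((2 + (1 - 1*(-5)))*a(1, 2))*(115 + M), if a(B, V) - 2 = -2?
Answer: 0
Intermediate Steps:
a(B, V) = 0 (a(B, V) = 2 - 2 = 0)
M = 1249/30 (M = 41*1 + 19*(1/30) = 41 + 19/30 = 1249/30 ≈ 41.633)
((2 + (1 - 1*(-5)))*a(1, 2))*(115 + M) = ((2 + (1 - 1*(-5)))*0)*(115 + 1249/30) = ((2 + (1 + 5))*0)*(4699/30) = ((2 + 6)*0)*(4699/30) = (8*0)*(4699/30) = 0*(4699/30) = 0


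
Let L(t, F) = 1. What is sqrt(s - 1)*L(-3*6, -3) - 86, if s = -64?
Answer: -86 + I*sqrt(65) ≈ -86.0 + 8.0623*I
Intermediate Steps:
sqrt(s - 1)*L(-3*6, -3) - 86 = sqrt(-64 - 1)*1 - 86 = sqrt(-65)*1 - 86 = (I*sqrt(65))*1 - 86 = I*sqrt(65) - 86 = -86 + I*sqrt(65)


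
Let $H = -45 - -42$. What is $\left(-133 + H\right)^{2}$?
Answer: $18496$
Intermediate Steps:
$H = -3$ ($H = -45 + 42 = -3$)
$\left(-133 + H\right)^{2} = \left(-133 - 3\right)^{2} = \left(-136\right)^{2} = 18496$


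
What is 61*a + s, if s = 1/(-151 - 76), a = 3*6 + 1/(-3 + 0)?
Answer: 733888/681 ≈ 1077.7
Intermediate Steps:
a = 53/3 (a = 18 + 1/(-3) = 18 - ⅓ = 53/3 ≈ 17.667)
s = -1/227 (s = 1/(-227) = -1/227 ≈ -0.0044053)
61*a + s = 61*(53/3) - 1/227 = 3233/3 - 1/227 = 733888/681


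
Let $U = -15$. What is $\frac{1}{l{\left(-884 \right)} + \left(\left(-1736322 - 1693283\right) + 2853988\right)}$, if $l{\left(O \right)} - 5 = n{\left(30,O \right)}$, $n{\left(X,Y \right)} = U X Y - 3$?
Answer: $- \frac{1}{177815} \approx -5.6238 \cdot 10^{-6}$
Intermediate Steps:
$n{\left(X,Y \right)} = -3 - 15 X Y$ ($n{\left(X,Y \right)} = - 15 X Y - 3 = -3 - 15 X Y$)
$l{\left(O \right)} = 2 - 450 O$ ($l{\left(O \right)} = 5 - \left(3 + 450 O\right) = 2 - 450 O$)
$\frac{1}{l{\left(-884 \right)} + \left(\left(-1736322 - 1693283\right) + 2853988\right)} = \frac{1}{\left(2 - -397800\right) + \left(\left(-1736322 - 1693283\right) + 2853988\right)} = \frac{1}{\left(2 + 397800\right) + \left(-3429605 + 2853988\right)} = \frac{1}{397802 - 575617} = \frac{1}{-177815} = - \frac{1}{177815}$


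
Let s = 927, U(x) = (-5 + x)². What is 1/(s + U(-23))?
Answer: 1/1711 ≈ 0.00058445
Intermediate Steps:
1/(s + U(-23)) = 1/(927 + (-5 - 23)²) = 1/(927 + (-28)²) = 1/(927 + 784) = 1/1711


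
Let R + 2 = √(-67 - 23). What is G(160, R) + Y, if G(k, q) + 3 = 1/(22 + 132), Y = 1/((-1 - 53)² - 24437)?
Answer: -9921335/3314234 ≈ -2.9936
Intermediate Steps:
R = -2 + 3*I*√10 (R = -2 + √(-67 - 23) = -2 + √(-90) = -2 + 3*I*√10 ≈ -2.0 + 9.4868*I)
Y = -1/21521 (Y = 1/((-54)² - 24437) = 1/(2916 - 24437) = 1/(-21521) = -1/21521 ≈ -4.6466e-5)
G(k, q) = -461/154 (G(k, q) = -3 + 1/(22 + 132) = -3 + 1/154 = -461/154)
G(160, R) + Y = -461/154 - 1/21521 = -9921335/3314234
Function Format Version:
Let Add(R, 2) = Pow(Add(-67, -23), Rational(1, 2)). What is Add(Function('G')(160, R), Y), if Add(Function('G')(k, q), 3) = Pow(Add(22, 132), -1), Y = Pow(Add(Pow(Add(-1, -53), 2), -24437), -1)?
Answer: Rational(-9921335, 3314234) ≈ -2.9936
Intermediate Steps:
R = Add(-2, Mul(3, I, Pow(10, Rational(1, 2)))) (R = Add(-2, Pow(Add(-67, -23), Rational(1, 2))) = Add(-2, Pow(-90, Rational(1, 2))) = Add(-2, Mul(3, I, Pow(10, Rational(1, 2)))) ≈ Add(-2.0000, Mul(9.4868, I)))
Y = Rational(-1, 21521) (Y = Pow(Add(Pow(-54, 2), -24437), -1) = Pow(Add(2916, -24437), -1) = Pow(-21521, -1) = Rational(-1, 21521) ≈ -4.6466e-5)
Function('G')(k, q) = Rational(-461, 154) (Function('G')(k, q) = Add(-3, Pow(Add(22, 132), -1)) = Add(-3, Pow(154, -1)) = Add(-3, Rational(1, 154)) = Rational(-461, 154))
Add(Function('G')(160, R), Y) = Add(Rational(-461, 154), Rational(-1, 21521)) = Rational(-9921335, 3314234)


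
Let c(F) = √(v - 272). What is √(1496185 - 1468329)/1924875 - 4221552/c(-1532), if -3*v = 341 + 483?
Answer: 4*√1741/1924875 + 1055388*I*√1230/205 ≈ 8.6708e-5 + 1.8056e+5*I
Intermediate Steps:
v = -824/3 (v = -(341 + 483)/3 = -⅓*824 = -824/3 ≈ -274.67)
c(F) = 2*I*√1230/3 (c(F) = √(-824/3 - 272) = √(-1640/3) = 2*I*√1230/3)
√(1496185 - 1468329)/1924875 - 4221552/c(-1532) = √(1496185 - 1468329)/1924875 - 4221552*(-I*√1230/820) = √27856*(1/1924875) - (-1055388)*I*√1230/205 = (4*√1741)*(1/1924875) + 1055388*I*√1230/205 = 4*√1741/1924875 + 1055388*I*√1230/205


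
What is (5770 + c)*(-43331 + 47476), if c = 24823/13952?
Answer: 333787992135/13952 ≈ 2.3924e+7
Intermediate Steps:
c = 24823/13952 (c = 24823*(1/13952) = 24823/13952 ≈ 1.7792)
(5770 + c)*(-43331 + 47476) = (5770 + 24823/13952)*(-43331 + 47476) = (80527863/13952)*4145 = 333787992135/13952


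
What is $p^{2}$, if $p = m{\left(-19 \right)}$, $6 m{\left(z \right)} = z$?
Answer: $\frac{361}{36} \approx 10.028$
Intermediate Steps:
$m{\left(z \right)} = \frac{z}{6}$
$p = - \frac{19}{6}$ ($p = \frac{1}{6} \left(-19\right) = - \frac{19}{6} \approx -3.1667$)
$p^{2} = \left(- \frac{19}{6}\right)^{2} = \frac{361}{36}$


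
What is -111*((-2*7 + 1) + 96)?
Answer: -9213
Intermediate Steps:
-111*((-2*7 + 1) + 96) = -111*((-14 + 1) + 96) = -111*(-13 + 96) = -111*83 = -9213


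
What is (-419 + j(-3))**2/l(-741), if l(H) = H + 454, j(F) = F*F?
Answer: -4100/7 ≈ -585.71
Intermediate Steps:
j(F) = F**2
l(H) = 454 + H
(-419 + j(-3))**2/l(-741) = (-419 + (-3)**2)**2/(454 - 741) = (-419 + 9)**2/(-287) = (-410)**2*(-1/287) = 168100*(-1/287) = -4100/7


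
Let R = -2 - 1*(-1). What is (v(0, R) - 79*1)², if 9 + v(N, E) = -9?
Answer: 9409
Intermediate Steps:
R = -1 (R = -2 + 1 = -1)
v(N, E) = -18 (v(N, E) = -9 - 9 = -18)
(v(0, R) - 79*1)² = (-18 - 79*1)² = (-18 - 79)² = (-97)² = 9409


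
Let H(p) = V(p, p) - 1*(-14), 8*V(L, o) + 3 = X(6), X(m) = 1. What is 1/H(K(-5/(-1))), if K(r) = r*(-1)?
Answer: 4/55 ≈ 0.072727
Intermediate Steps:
K(r) = -r
V(L, o) = -1/4 (V(L, o) = -3/8 + (1/8)*1 = -3/8 + 1/8 = -1/4)
H(p) = 55/4 (H(p) = -1/4 - 1*(-14) = -1/4 + 14 = 55/4)
1/H(K(-5/(-1))) = 1/(55/4) = 4/55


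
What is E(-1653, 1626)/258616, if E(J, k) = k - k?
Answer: 0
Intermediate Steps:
E(J, k) = 0
E(-1653, 1626)/258616 = 0/258616 = 0*(1/258616) = 0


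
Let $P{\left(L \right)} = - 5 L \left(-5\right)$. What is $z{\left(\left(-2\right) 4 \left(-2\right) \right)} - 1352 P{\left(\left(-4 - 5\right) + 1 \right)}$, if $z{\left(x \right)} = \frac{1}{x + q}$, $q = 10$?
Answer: $\frac{7030401}{26} \approx 2.704 \cdot 10^{5}$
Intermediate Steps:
$P{\left(L \right)} = 25 L$
$z{\left(x \right)} = \frac{1}{10 + x}$ ($z{\left(x \right)} = \frac{1}{x + 10} = \frac{1}{10 + x}$)
$z{\left(\left(-2\right) 4 \left(-2\right) \right)} - 1352 P{\left(\left(-4 - 5\right) + 1 \right)} = \frac{1}{10 + \left(-2\right) 4 \left(-2\right)} - 1352 \cdot 25 \left(\left(-4 - 5\right) + 1\right) = \frac{1}{10 - -16} - 1352 \cdot 25 \left(-9 + 1\right) = \frac{1}{10 + 16} - 1352 \cdot 25 \left(-8\right) = \frac{1}{26} - -270400 = \frac{1}{26} + 270400 = \frac{7030401}{26}$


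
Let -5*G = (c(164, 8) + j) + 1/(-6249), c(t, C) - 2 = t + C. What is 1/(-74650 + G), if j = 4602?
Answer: -31245/2362284473 ≈ -1.3227e-5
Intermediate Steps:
c(t, C) = 2 + C + t (c(t, C) = 2 + (t + C) = 2 + (C + t) = 2 + C + t)
G = -29845223/31245 (G = -(((2 + 8 + 164) + 4602) + 1/(-6249))/5 = -((174 + 4602) - 1/6249)/5 = -(4776 - 1/6249)/5 = -⅕*29845223/6249 = -29845223/31245 ≈ -955.20)
1/(-74650 + G) = 1/(-74650 - 29845223/31245) = 1/(-2362284473/31245) = -31245/2362284473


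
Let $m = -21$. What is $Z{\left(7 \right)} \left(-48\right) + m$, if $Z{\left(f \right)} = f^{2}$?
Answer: $-2373$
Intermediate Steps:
$Z{\left(7 \right)} \left(-48\right) + m = 7^{2} \left(-48\right) - 21 = 49 \left(-48\right) - 21 = -2352 - 21 = -2373$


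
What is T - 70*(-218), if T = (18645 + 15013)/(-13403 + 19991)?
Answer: 50283269/3294 ≈ 15265.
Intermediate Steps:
T = 16829/3294 (T = 33658/6588 = 33658*(1/6588) = 16829/3294 ≈ 5.1090)
T - 70*(-218) = 16829/3294 - 70*(-218) = 16829/3294 + 15260 = 50283269/3294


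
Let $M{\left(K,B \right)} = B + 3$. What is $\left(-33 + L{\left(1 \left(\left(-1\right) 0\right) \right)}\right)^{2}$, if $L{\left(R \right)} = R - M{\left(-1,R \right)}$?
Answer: $1296$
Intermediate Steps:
$M{\left(K,B \right)} = 3 + B$
$L{\left(R \right)} = -3$ ($L{\left(R \right)} = R - \left(3 + R\right) = -3$)
$\left(-33 + L{\left(1 \left(\left(-1\right) 0\right) \right)}\right)^{2} = \left(-33 - 3\right)^{2} = \left(-36\right)^{2} = 1296$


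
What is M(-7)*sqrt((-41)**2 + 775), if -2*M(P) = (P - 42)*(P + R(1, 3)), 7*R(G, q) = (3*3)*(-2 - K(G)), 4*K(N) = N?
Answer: -1939*sqrt(614)/4 ≈ -12012.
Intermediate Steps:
K(N) = N/4
R(G, q) = -18/7 - 9*G/28 (R(G, q) = ((3*3)*(-2 - G/4))/7 = (9*(-2 - G/4))/7 = (-18 - 9*G/4)/7 = -18/7 - 9*G/28)
M(P) = -(-42 + P)*(-81/28 + P)/2 (M(P) = -(P - 42)*(P + (-18/7 - 9/28*1))/2 = -(-42 + P)*(P + (-18/7 - 9/28))/2 = -(-42 + P)*(P - 81/28)/2 = -(-42 + P)*(-81/28 + P)/2)
M(-7)*sqrt((-41)**2 + 775) = (-243/4 - 1/2*(-7)**2 + (1257/56)*(-7))*sqrt((-41)**2 + 775) = (-243/4 - 1/2*49 - 1257/8)*sqrt(1681 + 775) = (-243/4 - 49/2 - 1257/8)*sqrt(2456) = -1939*sqrt(614)/4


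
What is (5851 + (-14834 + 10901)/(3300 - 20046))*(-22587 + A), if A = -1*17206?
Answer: -1299702770249/5582 ≈ -2.3284e+8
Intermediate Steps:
A = -17206
(5851 + (-14834 + 10901)/(3300 - 20046))*(-22587 + A) = (5851 + (-14834 + 10901)/(3300 - 20046))*(-22587 - 17206) = (5851 - 3933/(-16746))*(-39793) = (5851 - 3933*(-1/16746))*(-39793) = (5851 + 1311/5582)*(-39793) = (32661593/5582)*(-39793) = -1299702770249/5582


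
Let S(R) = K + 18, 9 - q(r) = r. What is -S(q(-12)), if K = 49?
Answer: -67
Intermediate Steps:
q(r) = 9 - r
S(R) = 67 (S(R) = 49 + 18 = 67)
-S(q(-12)) = -1*67 = -67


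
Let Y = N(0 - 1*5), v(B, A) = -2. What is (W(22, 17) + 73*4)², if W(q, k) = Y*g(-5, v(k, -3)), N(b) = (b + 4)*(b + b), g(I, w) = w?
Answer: 73984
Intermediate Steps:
N(b) = 2*b*(4 + b) (N(b) = (4 + b)*(2*b) = 2*b*(4 + b))
Y = 10 (Y = 2*(0 - 1*5)*(4 + (0 - 1*5)) = 2*(0 - 5)*(4 + (0 - 5)) = 2*(-5)*(4 - 5) = 2*(-5)*(-1) = 10)
W(q, k) = -20 (W(q, k) = 10*(-2) = -20)
(W(22, 17) + 73*4)² = (-20 + 73*4)² = (-20 + 292)² = 272² = 73984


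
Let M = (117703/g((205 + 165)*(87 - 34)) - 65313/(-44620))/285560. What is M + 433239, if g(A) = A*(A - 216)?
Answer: 52485516767257840792357/121146796033221200 ≈ 4.3324e+5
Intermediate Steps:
g(A) = A*(-216 + A)
M = 621121325557/121146796033221200 (M = (117703/((((205 + 165)*(87 - 34))*(-216 + (205 + 165)*(87 - 34)))) - 65313/(-44620))/285560 = (117703/(((370*53)*(-216 + 370*53))) - 65313*(-1/44620))*(1/285560) = (117703/((19610*(-216 + 19610))) + 65313/44620)*(1/285560) = (117703/((19610*19394)) + 65313/44620)*(1/285560) = (117703/380316340 + 65313/44620)*(1/285560) = (621121325557/424242877270)*(1/285560) = 621121325557/121146796033221200 ≈ 5.1270e-6)
M + 433239 = 621121325557/121146796033221200 + 433239 = 52485516767257840792357/121146796033221200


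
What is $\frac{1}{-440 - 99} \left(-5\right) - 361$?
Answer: $- \frac{194574}{539} \approx -360.99$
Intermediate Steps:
$\frac{1}{-440 - 99} \left(-5\right) - 361 = \frac{1}{-539} \left(-5\right) - 361 = \left(- \frac{1}{539}\right) \left(-5\right) - 361 = \frac{5}{539} - 361 = - \frac{194574}{539}$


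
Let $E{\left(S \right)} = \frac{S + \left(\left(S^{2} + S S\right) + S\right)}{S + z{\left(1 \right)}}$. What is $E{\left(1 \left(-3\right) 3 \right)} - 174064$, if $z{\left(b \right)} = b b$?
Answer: $-174082$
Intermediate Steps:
$z{\left(b \right)} = b^{2}$
$E{\left(S \right)} = \frac{2 S + 2 S^{2}}{1 + S}$ ($E{\left(S \right)} = \frac{S + \left(\left(S^{2} + S S\right) + S\right)}{S + 1^{2}} = \frac{S + \left(\left(S^{2} + S^{2}\right) + S\right)}{S + 1} = \frac{S + \left(2 S^{2} + S\right)}{1 + S} = \frac{S + \left(S + 2 S^{2}\right)}{1 + S} = \frac{2 S + 2 S^{2}}{1 + S}$)
$E{\left(1 \left(-3\right) 3 \right)} - 174064 = 2 \cdot 1 \left(-3\right) 3 - 174064 = 2 \left(\left(-3\right) 3\right) - 174064 = 2 \left(-9\right) - 174064 = -18 - 174064 = -174082$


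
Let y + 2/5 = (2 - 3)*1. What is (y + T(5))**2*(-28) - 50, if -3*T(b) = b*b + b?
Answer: -92222/25 ≈ -3688.9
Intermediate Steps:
y = -7/5 (y = -2/5 + (2 - 3)*1 = -2/5 - 1*1 = -2/5 - 1 = -7/5 ≈ -1.4000)
T(b) = -b/3 - b**2/3 (T(b) = -(b*b + b)/3 = -(b**2 + b)/3 = -(b + b**2)/3 = -b/3 - b**2/3)
(y + T(5))**2*(-28) - 50 = (-7/5 - 1/3*5*(1 + 5))**2*(-28) - 50 = (-7/5 - 1/3*5*6)**2*(-28) - 50 = (-7/5 - 10)**2*(-28) - 50 = (-57/5)**2*(-28) - 50 = (3249/25)*(-28) - 50 = -90972/25 - 50 = -92222/25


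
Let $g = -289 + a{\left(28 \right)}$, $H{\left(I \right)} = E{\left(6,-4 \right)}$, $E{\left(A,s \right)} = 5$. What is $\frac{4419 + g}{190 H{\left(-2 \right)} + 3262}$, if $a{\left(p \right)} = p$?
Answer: $\frac{77}{78} \approx 0.98718$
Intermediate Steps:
$H{\left(I \right)} = 5$
$g = -261$ ($g = -289 + 28 = -261$)
$\frac{4419 + g}{190 H{\left(-2 \right)} + 3262} = \frac{4419 - 261}{190 \cdot 5 + 3262} = \frac{4158}{950 + 3262} = \frac{4158}{4212} = 4158 \cdot \frac{1}{4212} = \frac{77}{78}$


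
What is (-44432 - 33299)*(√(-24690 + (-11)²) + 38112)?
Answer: -2962483872 - 77731*I*√24569 ≈ -2.9625e+9 - 1.2184e+7*I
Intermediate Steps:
(-44432 - 33299)*(√(-24690 + (-11)²) + 38112) = -77731*(√(-24690 + 121) + 38112) = -77731*(√(-24569) + 38112) = -77731*(I*√24569 + 38112) = -77731*(38112 + I*√24569) = -2962483872 - 77731*I*√24569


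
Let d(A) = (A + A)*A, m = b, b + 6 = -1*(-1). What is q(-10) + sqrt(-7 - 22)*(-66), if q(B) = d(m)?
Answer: 50 - 66*I*sqrt(29) ≈ 50.0 - 355.42*I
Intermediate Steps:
b = -5 (b = -6 - 1*(-1) = -6 + 1 = -5)
m = -5
d(A) = 2*A**2 (d(A) = (2*A)*A = 2*A**2)
q(B) = 50 (q(B) = 2*(-5)**2 = 2*25 = 50)
q(-10) + sqrt(-7 - 22)*(-66) = 50 + sqrt(-7 - 22)*(-66) = 50 + sqrt(-29)*(-66) = 50 + (I*sqrt(29))*(-66) = 50 - 66*I*sqrt(29)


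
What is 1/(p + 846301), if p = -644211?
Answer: 1/202090 ≈ 4.9483e-6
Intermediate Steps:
1/(p + 846301) = 1/(-644211 + 846301) = 1/202090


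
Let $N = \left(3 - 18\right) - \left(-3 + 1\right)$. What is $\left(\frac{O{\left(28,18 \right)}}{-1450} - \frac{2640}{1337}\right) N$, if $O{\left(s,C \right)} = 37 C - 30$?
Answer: $\frac{30409158}{969325} \approx 31.371$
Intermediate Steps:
$O{\left(s,C \right)} = -30 + 37 C$
$N = -13$ ($N = \left(3 - 18\right) - -2 = -15 + 2 = -13$)
$\left(\frac{O{\left(28,18 \right)}}{-1450} - \frac{2640}{1337}\right) N = \left(\frac{-30 + 37 \cdot 18}{-1450} - \frac{2640}{1337}\right) \left(-13\right) = \left(\left(-30 + 666\right) \left(- \frac{1}{1450}\right) - \frac{2640}{1337}\right) \left(-13\right) = \left(636 \left(- \frac{1}{1450}\right) - \frac{2640}{1337}\right) \left(-13\right) = \left(- \frac{318}{725} - \frac{2640}{1337}\right) \left(-13\right) = \left(- \frac{2339166}{969325}\right) \left(-13\right) = \frac{30409158}{969325}$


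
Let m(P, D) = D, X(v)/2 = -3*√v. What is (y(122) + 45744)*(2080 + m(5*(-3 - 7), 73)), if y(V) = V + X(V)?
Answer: 98749498 - 12918*√122 ≈ 9.8607e+7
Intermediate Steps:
X(v) = -6*√v (X(v) = 2*(-3*√v) = -6*√v)
y(V) = V - 6*√V
(y(122) + 45744)*(2080 + m(5*(-3 - 7), 73)) = ((122 - 6*√122) + 45744)*(2080 + 73) = (45866 - 6*√122)*2153 = 98749498 - 12918*√122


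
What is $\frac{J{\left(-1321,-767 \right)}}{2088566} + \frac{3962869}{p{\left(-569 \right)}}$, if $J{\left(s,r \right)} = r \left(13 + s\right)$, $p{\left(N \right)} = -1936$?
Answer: $- \frac{4137385595479}{2021731888} \approx -2046.5$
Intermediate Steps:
$\frac{J{\left(-1321,-767 \right)}}{2088566} + \frac{3962869}{p{\left(-569 \right)}} = \frac{\left(-767\right) \left(13 - 1321\right)}{2088566} + \frac{3962869}{-1936} = \left(-767\right) \left(-1308\right) \frac{1}{2088566} + 3962869 \left(- \frac{1}{1936}\right) = 1003236 \cdot \frac{1}{2088566} - \frac{3962869}{1936} = \frac{501618}{1044283} - \frac{3962869}{1936} = - \frac{4137385595479}{2021731888}$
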